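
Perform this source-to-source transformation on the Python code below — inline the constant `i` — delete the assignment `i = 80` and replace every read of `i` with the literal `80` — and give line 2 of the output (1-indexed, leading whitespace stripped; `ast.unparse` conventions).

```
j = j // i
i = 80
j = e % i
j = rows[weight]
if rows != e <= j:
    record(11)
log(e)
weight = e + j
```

j = e % 80

Transformed code:
j = j // 80
j = e % 80
j = rows[weight]
if rows != e <= j:
    record(11)
log(e)
weight = e + j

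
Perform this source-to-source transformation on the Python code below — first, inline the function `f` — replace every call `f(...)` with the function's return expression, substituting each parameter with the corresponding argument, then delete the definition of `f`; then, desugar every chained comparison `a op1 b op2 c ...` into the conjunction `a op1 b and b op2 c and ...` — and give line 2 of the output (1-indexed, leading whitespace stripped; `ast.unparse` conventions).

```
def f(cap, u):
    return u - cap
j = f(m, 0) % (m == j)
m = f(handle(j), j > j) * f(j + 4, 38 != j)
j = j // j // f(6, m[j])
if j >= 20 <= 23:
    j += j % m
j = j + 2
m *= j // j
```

Transformed code:
j = (0 - m) % (m == j)
m = ((j > j) - handle(j)) * ((38 != j) - (j + 4))
j = j // j // (m[j] - 6)
if j >= 20 and 20 <= 23:
    j += j % m
j = j + 2
m *= j // j

m = ((j > j) - handle(j)) * ((38 != j) - (j + 4))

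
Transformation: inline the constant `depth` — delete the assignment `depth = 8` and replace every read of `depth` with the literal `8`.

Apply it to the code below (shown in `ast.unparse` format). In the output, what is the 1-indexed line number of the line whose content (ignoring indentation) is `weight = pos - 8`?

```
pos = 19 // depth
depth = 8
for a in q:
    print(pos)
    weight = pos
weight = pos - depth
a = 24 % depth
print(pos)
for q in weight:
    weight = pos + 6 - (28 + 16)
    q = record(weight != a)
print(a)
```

5

Transformed code:
pos = 19 // 8
for a in q:
    print(pos)
    weight = pos
weight = pos - 8
a = 24 % 8
print(pos)
for q in weight:
    weight = pos + 6 - (28 + 16)
    q = record(weight != a)
print(a)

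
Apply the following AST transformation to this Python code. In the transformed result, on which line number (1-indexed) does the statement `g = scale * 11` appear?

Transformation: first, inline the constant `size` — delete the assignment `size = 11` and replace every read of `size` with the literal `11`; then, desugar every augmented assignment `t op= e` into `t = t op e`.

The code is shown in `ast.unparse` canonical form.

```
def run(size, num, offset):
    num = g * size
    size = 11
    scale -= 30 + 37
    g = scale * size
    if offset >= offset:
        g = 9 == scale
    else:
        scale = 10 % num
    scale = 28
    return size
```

4

Transformed code:
def run(size, num, offset):
    num = g * 11
    scale = scale - (30 + 37)
    g = scale * 11
    if offset >= offset:
        g = 9 == scale
    else:
        scale = 10 % num
    scale = 28
    return 11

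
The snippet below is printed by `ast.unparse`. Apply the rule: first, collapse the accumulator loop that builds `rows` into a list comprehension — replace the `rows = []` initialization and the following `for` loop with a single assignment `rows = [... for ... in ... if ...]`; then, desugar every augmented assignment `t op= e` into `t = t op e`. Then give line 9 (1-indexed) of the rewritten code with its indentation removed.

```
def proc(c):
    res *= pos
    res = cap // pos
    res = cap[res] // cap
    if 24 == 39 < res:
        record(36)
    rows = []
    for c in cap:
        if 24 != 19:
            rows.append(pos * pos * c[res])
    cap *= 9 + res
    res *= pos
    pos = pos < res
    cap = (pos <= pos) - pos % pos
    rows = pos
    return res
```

Transformed code:
def proc(c):
    res = res * pos
    res = cap // pos
    res = cap[res] // cap
    if 24 == 39 < res:
        record(36)
    rows = [pos * pos * c[res] for c in cap if 24 != 19]
    cap = cap * (9 + res)
    res = res * pos
    pos = pos < res
    cap = (pos <= pos) - pos % pos
    rows = pos
    return res

res = res * pos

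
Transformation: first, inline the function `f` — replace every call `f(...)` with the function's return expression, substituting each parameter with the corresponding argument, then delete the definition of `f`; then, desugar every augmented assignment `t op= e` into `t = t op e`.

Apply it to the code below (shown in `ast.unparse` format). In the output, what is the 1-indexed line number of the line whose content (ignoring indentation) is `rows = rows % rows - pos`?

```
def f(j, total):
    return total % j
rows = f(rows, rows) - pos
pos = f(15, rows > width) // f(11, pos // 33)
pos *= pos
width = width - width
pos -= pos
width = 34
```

Transformed code:
rows = rows % rows - pos
pos = (rows > width) % 15 // (pos // 33 % 11)
pos = pos * pos
width = width - width
pos = pos - pos
width = 34

1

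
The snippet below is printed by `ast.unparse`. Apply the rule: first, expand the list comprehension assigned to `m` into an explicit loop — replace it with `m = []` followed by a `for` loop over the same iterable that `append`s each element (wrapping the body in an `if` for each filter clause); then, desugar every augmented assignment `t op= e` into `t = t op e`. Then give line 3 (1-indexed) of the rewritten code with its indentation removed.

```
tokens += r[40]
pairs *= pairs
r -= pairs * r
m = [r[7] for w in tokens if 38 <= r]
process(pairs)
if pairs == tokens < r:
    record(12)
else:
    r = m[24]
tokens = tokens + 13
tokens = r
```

r = r - pairs * r

Transformed code:
tokens = tokens + r[40]
pairs = pairs * pairs
r = r - pairs * r
m = []
for w in tokens:
    if 38 <= r:
        m.append(r[7])
process(pairs)
if pairs == tokens < r:
    record(12)
else:
    r = m[24]
tokens = tokens + 13
tokens = r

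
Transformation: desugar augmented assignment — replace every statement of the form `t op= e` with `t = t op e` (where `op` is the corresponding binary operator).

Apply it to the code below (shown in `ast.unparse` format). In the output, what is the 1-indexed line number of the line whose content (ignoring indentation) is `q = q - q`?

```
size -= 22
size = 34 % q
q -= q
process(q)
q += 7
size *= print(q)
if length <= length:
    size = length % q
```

Transformed code:
size = size - 22
size = 34 % q
q = q - q
process(q)
q = q + 7
size = size * print(q)
if length <= length:
    size = length % q

3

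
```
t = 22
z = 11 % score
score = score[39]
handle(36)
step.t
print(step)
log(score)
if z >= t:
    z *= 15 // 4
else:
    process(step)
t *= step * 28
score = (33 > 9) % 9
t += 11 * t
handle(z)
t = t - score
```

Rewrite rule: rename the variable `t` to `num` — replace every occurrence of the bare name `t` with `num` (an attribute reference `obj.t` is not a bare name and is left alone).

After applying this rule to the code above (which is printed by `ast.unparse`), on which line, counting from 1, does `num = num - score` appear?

Transformed code:
num = 22
z = 11 % score
score = score[39]
handle(36)
step.t
print(step)
log(score)
if z >= num:
    z *= 15 // 4
else:
    process(step)
num *= step * 28
score = (33 > 9) % 9
num += 11 * num
handle(z)
num = num - score

16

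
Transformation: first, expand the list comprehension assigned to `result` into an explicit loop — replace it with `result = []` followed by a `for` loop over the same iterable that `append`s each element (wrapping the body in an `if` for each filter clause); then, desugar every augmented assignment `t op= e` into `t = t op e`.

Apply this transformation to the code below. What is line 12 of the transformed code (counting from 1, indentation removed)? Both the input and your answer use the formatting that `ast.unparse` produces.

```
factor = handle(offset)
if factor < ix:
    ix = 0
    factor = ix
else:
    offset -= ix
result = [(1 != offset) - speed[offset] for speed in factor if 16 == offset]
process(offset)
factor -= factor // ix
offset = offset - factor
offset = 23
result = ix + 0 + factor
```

factor = factor - factor // ix

Transformed code:
factor = handle(offset)
if factor < ix:
    ix = 0
    factor = ix
else:
    offset = offset - ix
result = []
for speed in factor:
    if 16 == offset:
        result.append((1 != offset) - speed[offset])
process(offset)
factor = factor - factor // ix
offset = offset - factor
offset = 23
result = ix + 0 + factor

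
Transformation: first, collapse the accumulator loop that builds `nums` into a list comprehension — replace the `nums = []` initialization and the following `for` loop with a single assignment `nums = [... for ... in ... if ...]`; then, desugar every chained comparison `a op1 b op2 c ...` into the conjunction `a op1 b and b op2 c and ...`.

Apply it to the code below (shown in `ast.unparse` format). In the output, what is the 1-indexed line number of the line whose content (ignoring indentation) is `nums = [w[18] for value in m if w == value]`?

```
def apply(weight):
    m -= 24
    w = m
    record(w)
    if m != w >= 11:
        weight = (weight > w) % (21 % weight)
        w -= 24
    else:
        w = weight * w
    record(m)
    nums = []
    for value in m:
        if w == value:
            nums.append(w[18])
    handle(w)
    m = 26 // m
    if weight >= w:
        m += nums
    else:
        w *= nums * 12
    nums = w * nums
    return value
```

Transformed code:
def apply(weight):
    m -= 24
    w = m
    record(w)
    if m != w and w >= 11:
        weight = (weight > w) % (21 % weight)
        w -= 24
    else:
        w = weight * w
    record(m)
    nums = [w[18] for value in m if w == value]
    handle(w)
    m = 26 // m
    if weight >= w:
        m += nums
    else:
        w *= nums * 12
    nums = w * nums
    return value

11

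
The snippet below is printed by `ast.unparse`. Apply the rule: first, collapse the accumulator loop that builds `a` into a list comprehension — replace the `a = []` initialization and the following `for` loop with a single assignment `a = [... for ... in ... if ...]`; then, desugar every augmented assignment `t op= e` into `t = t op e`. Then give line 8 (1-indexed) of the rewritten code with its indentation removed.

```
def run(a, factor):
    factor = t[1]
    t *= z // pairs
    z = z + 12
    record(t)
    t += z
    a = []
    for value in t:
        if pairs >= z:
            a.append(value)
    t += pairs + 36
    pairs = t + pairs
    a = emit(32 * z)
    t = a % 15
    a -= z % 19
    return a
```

Transformed code:
def run(a, factor):
    factor = t[1]
    t = t * (z // pairs)
    z = z + 12
    record(t)
    t = t + z
    a = [value for value in t if pairs >= z]
    t = t + (pairs + 36)
    pairs = t + pairs
    a = emit(32 * z)
    t = a % 15
    a = a - z % 19
    return a

t = t + (pairs + 36)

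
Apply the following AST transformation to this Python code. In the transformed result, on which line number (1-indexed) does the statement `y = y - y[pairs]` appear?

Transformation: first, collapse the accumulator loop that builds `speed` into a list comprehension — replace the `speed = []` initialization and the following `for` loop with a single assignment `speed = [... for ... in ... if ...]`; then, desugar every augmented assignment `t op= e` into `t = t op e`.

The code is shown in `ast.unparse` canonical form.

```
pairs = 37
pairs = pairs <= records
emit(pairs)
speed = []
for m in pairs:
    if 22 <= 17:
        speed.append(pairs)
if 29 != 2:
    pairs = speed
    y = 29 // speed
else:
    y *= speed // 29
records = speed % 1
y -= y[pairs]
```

11

Transformed code:
pairs = 37
pairs = pairs <= records
emit(pairs)
speed = [pairs for m in pairs if 22 <= 17]
if 29 != 2:
    pairs = speed
    y = 29 // speed
else:
    y = y * (speed // 29)
records = speed % 1
y = y - y[pairs]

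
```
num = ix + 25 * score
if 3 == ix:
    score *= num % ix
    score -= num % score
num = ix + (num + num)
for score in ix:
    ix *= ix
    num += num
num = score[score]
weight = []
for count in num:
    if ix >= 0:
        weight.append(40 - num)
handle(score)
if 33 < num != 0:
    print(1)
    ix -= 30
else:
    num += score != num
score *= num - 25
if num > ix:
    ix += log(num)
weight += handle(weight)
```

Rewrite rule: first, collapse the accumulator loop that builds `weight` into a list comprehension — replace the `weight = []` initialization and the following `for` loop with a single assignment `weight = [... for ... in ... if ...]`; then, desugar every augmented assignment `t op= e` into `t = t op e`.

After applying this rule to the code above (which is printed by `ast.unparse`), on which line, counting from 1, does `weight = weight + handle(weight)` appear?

Transformed code:
num = ix + 25 * score
if 3 == ix:
    score = score * (num % ix)
    score = score - num % score
num = ix + (num + num)
for score in ix:
    ix = ix * ix
    num = num + num
num = score[score]
weight = [40 - num for count in num if ix >= 0]
handle(score)
if 33 < num != 0:
    print(1)
    ix = ix - 30
else:
    num = num + (score != num)
score = score * (num - 25)
if num > ix:
    ix = ix + log(num)
weight = weight + handle(weight)

20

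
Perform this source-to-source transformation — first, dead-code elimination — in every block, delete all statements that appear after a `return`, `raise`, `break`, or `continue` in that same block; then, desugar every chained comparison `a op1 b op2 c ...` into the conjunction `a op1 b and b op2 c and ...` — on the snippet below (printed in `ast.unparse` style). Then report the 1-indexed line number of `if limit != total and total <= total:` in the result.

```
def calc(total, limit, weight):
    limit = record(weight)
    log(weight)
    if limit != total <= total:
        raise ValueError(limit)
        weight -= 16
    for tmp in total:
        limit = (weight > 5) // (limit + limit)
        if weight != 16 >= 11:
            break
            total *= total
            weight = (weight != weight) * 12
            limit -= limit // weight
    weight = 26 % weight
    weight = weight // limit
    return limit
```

4

Transformed code:
def calc(total, limit, weight):
    limit = record(weight)
    log(weight)
    if limit != total and total <= total:
        raise ValueError(limit)
    for tmp in total:
        limit = (weight > 5) // (limit + limit)
        if weight != 16 and 16 >= 11:
            break
    weight = 26 % weight
    weight = weight // limit
    return limit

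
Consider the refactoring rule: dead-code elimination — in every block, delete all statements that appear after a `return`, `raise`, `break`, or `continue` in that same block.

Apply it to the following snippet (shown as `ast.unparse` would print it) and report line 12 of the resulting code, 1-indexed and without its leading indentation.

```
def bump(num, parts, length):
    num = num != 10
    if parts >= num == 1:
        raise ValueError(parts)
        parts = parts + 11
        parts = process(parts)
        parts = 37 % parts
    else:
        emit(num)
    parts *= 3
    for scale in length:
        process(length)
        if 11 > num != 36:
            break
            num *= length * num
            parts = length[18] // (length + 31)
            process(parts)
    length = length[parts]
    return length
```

length = length[parts]

Transformed code:
def bump(num, parts, length):
    num = num != 10
    if parts >= num == 1:
        raise ValueError(parts)
    else:
        emit(num)
    parts *= 3
    for scale in length:
        process(length)
        if 11 > num != 36:
            break
    length = length[parts]
    return length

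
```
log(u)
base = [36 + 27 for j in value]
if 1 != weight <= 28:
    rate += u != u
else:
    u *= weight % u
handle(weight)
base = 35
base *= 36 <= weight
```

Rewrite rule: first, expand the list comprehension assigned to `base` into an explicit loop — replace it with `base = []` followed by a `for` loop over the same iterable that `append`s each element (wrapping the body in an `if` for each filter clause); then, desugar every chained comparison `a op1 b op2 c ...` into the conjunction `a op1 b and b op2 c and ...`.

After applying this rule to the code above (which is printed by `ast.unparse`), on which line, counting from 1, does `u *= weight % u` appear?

8

Transformed code:
log(u)
base = []
for j in value:
    base.append(36 + 27)
if 1 != weight and weight <= 28:
    rate += u != u
else:
    u *= weight % u
handle(weight)
base = 35
base *= 36 <= weight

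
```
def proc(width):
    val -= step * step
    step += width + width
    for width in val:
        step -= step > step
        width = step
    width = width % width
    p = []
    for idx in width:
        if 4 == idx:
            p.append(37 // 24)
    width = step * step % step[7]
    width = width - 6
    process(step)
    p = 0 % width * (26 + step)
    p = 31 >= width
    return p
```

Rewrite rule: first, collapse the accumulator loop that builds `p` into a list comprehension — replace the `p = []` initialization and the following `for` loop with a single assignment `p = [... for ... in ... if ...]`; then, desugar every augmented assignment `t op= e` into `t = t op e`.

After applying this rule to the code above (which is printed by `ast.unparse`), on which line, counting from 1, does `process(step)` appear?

Transformed code:
def proc(width):
    val = val - step * step
    step = step + (width + width)
    for width in val:
        step = step - (step > step)
        width = step
    width = width % width
    p = [37 // 24 for idx in width if 4 == idx]
    width = step * step % step[7]
    width = width - 6
    process(step)
    p = 0 % width * (26 + step)
    p = 31 >= width
    return p

11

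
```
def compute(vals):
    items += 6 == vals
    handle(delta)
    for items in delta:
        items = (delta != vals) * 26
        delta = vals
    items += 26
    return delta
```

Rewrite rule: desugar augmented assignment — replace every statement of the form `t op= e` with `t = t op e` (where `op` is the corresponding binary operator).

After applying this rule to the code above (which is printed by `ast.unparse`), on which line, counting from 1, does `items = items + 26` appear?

Transformed code:
def compute(vals):
    items = items + (6 == vals)
    handle(delta)
    for items in delta:
        items = (delta != vals) * 26
        delta = vals
    items = items + 26
    return delta

7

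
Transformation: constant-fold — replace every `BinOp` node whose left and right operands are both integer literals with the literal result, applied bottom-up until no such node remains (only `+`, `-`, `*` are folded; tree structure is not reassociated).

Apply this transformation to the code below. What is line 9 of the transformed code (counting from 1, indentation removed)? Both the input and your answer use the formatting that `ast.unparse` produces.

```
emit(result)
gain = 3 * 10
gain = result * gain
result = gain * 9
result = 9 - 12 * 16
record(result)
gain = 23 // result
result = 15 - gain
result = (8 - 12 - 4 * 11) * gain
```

Transformed code:
emit(result)
gain = 30
gain = result * gain
result = gain * 9
result = -183
record(result)
gain = 23 // result
result = 15 - gain
result = -48 * gain

result = -48 * gain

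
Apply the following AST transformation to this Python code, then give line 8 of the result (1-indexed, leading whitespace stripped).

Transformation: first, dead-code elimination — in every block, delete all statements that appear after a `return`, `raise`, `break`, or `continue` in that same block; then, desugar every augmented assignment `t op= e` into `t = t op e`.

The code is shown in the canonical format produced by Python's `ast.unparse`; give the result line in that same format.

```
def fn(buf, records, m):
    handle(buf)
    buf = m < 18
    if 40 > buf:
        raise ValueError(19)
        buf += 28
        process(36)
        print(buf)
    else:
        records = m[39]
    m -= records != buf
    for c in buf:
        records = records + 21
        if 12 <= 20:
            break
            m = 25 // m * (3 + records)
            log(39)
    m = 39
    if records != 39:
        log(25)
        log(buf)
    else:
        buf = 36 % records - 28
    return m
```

Transformed code:
def fn(buf, records, m):
    handle(buf)
    buf = m < 18
    if 40 > buf:
        raise ValueError(19)
    else:
        records = m[39]
    m = m - (records != buf)
    for c in buf:
        records = records + 21
        if 12 <= 20:
            break
    m = 39
    if records != 39:
        log(25)
        log(buf)
    else:
        buf = 36 % records - 28
    return m

m = m - (records != buf)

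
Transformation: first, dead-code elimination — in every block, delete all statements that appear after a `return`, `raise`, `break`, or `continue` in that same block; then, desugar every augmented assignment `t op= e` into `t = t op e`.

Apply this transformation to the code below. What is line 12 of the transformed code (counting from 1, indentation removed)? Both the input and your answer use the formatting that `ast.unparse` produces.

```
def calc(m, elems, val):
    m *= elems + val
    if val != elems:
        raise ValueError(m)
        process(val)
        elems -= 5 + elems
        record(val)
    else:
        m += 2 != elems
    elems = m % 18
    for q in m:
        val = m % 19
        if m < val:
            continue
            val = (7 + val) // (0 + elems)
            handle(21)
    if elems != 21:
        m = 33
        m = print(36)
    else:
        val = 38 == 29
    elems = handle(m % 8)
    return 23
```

if elems != 21:

Transformed code:
def calc(m, elems, val):
    m = m * (elems + val)
    if val != elems:
        raise ValueError(m)
    else:
        m = m + (2 != elems)
    elems = m % 18
    for q in m:
        val = m % 19
        if m < val:
            continue
    if elems != 21:
        m = 33
        m = print(36)
    else:
        val = 38 == 29
    elems = handle(m % 8)
    return 23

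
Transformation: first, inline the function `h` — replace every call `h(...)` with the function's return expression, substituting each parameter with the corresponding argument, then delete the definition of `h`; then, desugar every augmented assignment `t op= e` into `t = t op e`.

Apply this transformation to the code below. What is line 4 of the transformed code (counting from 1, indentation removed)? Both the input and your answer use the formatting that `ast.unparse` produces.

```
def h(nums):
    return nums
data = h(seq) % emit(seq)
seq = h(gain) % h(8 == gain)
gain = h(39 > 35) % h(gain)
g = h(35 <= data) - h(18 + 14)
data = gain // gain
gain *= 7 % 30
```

Transformed code:
data = seq % emit(seq)
seq = gain % (8 == gain)
gain = (39 > 35) % gain
g = (35 <= data) - (18 + 14)
data = gain // gain
gain = gain * (7 % 30)

g = (35 <= data) - (18 + 14)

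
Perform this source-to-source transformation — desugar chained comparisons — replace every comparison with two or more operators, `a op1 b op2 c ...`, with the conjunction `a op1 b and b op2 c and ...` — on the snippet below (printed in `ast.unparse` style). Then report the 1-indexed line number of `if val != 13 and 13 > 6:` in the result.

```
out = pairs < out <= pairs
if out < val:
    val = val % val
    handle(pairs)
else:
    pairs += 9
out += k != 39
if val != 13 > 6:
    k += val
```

Transformed code:
out = pairs < out and out <= pairs
if out < val:
    val = val % val
    handle(pairs)
else:
    pairs += 9
out += k != 39
if val != 13 and 13 > 6:
    k += val

8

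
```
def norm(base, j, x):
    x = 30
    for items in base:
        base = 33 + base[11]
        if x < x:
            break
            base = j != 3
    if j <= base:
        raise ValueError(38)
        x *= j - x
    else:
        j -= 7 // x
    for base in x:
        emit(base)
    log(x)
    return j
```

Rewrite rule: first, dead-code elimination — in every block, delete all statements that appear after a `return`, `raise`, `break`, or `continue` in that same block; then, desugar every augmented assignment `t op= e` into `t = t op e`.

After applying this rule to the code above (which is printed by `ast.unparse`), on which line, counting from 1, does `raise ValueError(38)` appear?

Transformed code:
def norm(base, j, x):
    x = 30
    for items in base:
        base = 33 + base[11]
        if x < x:
            break
    if j <= base:
        raise ValueError(38)
    else:
        j = j - 7 // x
    for base in x:
        emit(base)
    log(x)
    return j

8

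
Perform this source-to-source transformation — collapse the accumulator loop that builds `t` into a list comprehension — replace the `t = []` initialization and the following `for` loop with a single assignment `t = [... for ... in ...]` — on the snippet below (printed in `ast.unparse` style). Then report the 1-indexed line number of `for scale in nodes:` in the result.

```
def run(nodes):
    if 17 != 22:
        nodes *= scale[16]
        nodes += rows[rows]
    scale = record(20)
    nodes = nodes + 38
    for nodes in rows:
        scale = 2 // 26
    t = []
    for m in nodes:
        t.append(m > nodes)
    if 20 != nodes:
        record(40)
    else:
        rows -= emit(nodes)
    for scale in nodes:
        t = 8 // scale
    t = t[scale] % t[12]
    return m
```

14

Transformed code:
def run(nodes):
    if 17 != 22:
        nodes *= scale[16]
        nodes += rows[rows]
    scale = record(20)
    nodes = nodes + 38
    for nodes in rows:
        scale = 2 // 26
    t = [m > nodes for m in nodes]
    if 20 != nodes:
        record(40)
    else:
        rows -= emit(nodes)
    for scale in nodes:
        t = 8 // scale
    t = t[scale] % t[12]
    return m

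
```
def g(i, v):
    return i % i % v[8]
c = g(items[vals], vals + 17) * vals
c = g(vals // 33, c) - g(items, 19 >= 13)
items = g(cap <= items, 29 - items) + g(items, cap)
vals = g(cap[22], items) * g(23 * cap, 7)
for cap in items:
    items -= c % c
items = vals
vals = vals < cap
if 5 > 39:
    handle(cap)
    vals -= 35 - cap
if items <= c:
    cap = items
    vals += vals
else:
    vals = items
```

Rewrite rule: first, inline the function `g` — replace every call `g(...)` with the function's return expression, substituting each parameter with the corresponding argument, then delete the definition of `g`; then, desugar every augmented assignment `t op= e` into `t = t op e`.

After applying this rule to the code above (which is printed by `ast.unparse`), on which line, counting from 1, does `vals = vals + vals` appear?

14

Transformed code:
c = items[vals] % items[vals] % (vals + 17)[8] * vals
c = vals // 33 % (vals // 33) % c[8] - items % items % (19 >= 13)[8]
items = (cap <= items) % (cap <= items) % (29 - items)[8] + items % items % cap[8]
vals = cap[22] % cap[22] % items[8] * (23 * cap % (23 * cap) % 7[8])
for cap in items:
    items = items - c % c
items = vals
vals = vals < cap
if 5 > 39:
    handle(cap)
    vals = vals - (35 - cap)
if items <= c:
    cap = items
    vals = vals + vals
else:
    vals = items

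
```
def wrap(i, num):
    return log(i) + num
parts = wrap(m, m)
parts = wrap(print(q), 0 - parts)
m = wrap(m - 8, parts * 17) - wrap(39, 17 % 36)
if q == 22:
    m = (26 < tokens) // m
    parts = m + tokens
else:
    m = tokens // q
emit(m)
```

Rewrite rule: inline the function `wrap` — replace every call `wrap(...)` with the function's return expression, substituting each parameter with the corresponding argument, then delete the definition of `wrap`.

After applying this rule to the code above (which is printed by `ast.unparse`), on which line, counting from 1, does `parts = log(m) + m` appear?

Transformed code:
parts = log(m) + m
parts = log(print(q)) + (0 - parts)
m = log(m - 8) + parts * 17 - (log(39) + 17 % 36)
if q == 22:
    m = (26 < tokens) // m
    parts = m + tokens
else:
    m = tokens // q
emit(m)

1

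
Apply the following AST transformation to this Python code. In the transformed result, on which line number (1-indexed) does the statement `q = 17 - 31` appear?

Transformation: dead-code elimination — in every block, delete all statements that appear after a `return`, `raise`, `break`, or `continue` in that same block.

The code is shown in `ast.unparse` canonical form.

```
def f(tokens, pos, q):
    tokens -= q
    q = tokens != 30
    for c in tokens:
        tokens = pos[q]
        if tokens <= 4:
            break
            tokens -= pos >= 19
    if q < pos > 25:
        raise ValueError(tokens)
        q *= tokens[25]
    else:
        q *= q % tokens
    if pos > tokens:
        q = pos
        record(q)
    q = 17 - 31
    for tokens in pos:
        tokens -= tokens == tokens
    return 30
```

15

Transformed code:
def f(tokens, pos, q):
    tokens -= q
    q = tokens != 30
    for c in tokens:
        tokens = pos[q]
        if tokens <= 4:
            break
    if q < pos > 25:
        raise ValueError(tokens)
    else:
        q *= q % tokens
    if pos > tokens:
        q = pos
        record(q)
    q = 17 - 31
    for tokens in pos:
        tokens -= tokens == tokens
    return 30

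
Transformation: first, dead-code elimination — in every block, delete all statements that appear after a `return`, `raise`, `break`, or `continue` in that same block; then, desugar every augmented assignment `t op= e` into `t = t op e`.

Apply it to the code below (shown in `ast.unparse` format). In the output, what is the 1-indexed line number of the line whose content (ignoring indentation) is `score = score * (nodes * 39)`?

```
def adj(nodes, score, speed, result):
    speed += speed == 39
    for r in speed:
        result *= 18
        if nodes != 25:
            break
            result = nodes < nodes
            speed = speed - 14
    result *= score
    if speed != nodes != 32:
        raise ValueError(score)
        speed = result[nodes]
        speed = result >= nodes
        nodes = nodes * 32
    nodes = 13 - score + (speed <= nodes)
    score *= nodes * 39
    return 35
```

Transformed code:
def adj(nodes, score, speed, result):
    speed = speed + (speed == 39)
    for r in speed:
        result = result * 18
        if nodes != 25:
            break
    result = result * score
    if speed != nodes != 32:
        raise ValueError(score)
    nodes = 13 - score + (speed <= nodes)
    score = score * (nodes * 39)
    return 35

11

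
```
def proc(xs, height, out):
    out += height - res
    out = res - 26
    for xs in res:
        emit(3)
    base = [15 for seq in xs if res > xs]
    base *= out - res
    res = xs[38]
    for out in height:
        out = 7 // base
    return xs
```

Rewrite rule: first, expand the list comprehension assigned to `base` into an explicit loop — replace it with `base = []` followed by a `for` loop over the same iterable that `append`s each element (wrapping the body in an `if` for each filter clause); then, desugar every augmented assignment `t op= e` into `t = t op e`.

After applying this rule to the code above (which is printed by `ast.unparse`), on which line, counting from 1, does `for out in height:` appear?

12

Transformed code:
def proc(xs, height, out):
    out = out + (height - res)
    out = res - 26
    for xs in res:
        emit(3)
    base = []
    for seq in xs:
        if res > xs:
            base.append(15)
    base = base * (out - res)
    res = xs[38]
    for out in height:
        out = 7 // base
    return xs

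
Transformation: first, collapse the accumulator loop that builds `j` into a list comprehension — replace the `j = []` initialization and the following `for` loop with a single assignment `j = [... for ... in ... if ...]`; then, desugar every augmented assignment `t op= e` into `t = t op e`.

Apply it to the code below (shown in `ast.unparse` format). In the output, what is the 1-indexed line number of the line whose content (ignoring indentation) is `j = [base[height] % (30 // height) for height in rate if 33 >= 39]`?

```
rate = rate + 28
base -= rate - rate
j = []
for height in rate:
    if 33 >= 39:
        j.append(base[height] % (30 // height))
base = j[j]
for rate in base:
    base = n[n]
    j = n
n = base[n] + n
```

3

Transformed code:
rate = rate + 28
base = base - (rate - rate)
j = [base[height] % (30 // height) for height in rate if 33 >= 39]
base = j[j]
for rate in base:
    base = n[n]
    j = n
n = base[n] + n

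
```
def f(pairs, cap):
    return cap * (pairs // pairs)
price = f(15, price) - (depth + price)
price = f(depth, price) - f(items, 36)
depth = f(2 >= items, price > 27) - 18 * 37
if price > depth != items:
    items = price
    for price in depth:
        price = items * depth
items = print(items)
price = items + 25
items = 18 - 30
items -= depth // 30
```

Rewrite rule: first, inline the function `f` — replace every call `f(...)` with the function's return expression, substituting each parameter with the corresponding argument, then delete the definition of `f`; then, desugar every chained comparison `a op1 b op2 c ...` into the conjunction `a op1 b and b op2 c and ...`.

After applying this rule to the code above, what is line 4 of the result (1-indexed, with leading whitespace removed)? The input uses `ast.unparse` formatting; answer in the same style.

Transformed code:
price = price * (15 // 15) - (depth + price)
price = price * (depth // depth) - 36 * (items // items)
depth = (price > 27) * ((2 >= items) // (2 >= items)) - 18 * 37
if price > depth and depth != items:
    items = price
    for price in depth:
        price = items * depth
items = print(items)
price = items + 25
items = 18 - 30
items -= depth // 30

if price > depth and depth != items:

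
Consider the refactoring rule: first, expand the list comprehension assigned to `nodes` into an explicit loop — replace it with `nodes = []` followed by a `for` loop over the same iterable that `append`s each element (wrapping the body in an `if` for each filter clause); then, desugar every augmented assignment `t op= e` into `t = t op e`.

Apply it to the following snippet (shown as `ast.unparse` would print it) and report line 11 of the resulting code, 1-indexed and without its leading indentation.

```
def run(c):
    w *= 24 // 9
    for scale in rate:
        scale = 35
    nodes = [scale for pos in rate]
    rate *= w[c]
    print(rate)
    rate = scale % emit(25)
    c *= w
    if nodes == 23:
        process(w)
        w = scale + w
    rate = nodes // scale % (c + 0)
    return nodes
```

c = c * w

Transformed code:
def run(c):
    w = w * (24 // 9)
    for scale in rate:
        scale = 35
    nodes = []
    for pos in rate:
        nodes.append(scale)
    rate = rate * w[c]
    print(rate)
    rate = scale % emit(25)
    c = c * w
    if nodes == 23:
        process(w)
        w = scale + w
    rate = nodes // scale % (c + 0)
    return nodes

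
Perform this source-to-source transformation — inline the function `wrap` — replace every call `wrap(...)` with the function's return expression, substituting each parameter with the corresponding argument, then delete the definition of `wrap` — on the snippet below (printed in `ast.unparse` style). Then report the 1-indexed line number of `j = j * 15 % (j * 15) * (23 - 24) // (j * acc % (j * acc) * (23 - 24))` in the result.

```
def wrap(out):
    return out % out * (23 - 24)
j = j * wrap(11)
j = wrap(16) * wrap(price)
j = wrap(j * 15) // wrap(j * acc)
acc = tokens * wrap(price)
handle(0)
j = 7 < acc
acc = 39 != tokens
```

Transformed code:
j = j * (11 % 11 * (23 - 24))
j = 16 % 16 * (23 - 24) * (price % price * (23 - 24))
j = j * 15 % (j * 15) * (23 - 24) // (j * acc % (j * acc) * (23 - 24))
acc = tokens * (price % price * (23 - 24))
handle(0)
j = 7 < acc
acc = 39 != tokens

3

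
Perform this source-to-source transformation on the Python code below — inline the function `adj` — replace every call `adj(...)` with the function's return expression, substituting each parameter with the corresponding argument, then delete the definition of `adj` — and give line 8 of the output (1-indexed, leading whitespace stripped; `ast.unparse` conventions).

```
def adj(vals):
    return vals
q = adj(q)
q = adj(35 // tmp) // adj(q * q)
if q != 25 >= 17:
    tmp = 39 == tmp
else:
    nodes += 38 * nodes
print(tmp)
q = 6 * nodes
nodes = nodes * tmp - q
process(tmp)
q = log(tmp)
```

Transformed code:
q = q
q = 35 // tmp // (q * q)
if q != 25 >= 17:
    tmp = 39 == tmp
else:
    nodes += 38 * nodes
print(tmp)
q = 6 * nodes
nodes = nodes * tmp - q
process(tmp)
q = log(tmp)

q = 6 * nodes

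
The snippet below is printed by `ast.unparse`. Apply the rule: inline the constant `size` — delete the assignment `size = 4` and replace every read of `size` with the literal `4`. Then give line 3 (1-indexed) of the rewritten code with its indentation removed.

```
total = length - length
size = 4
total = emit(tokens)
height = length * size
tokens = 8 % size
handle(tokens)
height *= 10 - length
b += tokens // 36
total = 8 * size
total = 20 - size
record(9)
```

Transformed code:
total = length - length
total = emit(tokens)
height = length * 4
tokens = 8 % 4
handle(tokens)
height *= 10 - length
b += tokens // 36
total = 8 * 4
total = 20 - 4
record(9)

height = length * 4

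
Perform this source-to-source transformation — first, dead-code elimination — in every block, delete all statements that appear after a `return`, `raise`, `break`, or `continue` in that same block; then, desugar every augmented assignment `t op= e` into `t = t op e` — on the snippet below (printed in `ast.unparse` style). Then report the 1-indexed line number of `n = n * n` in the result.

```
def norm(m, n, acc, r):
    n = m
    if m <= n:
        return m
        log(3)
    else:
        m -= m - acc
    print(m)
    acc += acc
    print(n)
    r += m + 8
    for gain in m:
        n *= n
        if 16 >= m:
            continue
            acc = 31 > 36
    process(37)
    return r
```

12

Transformed code:
def norm(m, n, acc, r):
    n = m
    if m <= n:
        return m
    else:
        m = m - (m - acc)
    print(m)
    acc = acc + acc
    print(n)
    r = r + (m + 8)
    for gain in m:
        n = n * n
        if 16 >= m:
            continue
    process(37)
    return r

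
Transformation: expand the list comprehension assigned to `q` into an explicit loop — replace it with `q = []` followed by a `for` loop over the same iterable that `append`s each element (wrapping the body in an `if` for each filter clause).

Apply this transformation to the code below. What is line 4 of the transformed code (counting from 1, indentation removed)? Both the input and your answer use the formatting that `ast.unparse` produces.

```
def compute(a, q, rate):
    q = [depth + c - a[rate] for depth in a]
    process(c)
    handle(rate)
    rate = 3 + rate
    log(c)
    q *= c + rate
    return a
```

Transformed code:
def compute(a, q, rate):
    q = []
    for depth in a:
        q.append(depth + c - a[rate])
    process(c)
    handle(rate)
    rate = 3 + rate
    log(c)
    q *= c + rate
    return a

q.append(depth + c - a[rate])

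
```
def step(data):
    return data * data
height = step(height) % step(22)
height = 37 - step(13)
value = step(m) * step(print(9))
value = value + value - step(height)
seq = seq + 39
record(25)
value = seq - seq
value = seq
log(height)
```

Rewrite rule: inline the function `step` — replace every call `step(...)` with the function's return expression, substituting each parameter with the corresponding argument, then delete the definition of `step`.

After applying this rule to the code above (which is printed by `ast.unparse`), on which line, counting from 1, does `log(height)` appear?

9

Transformed code:
height = height * height % (22 * 22)
height = 37 - 13 * 13
value = m * m * (print(9) * print(9))
value = value + value - height * height
seq = seq + 39
record(25)
value = seq - seq
value = seq
log(height)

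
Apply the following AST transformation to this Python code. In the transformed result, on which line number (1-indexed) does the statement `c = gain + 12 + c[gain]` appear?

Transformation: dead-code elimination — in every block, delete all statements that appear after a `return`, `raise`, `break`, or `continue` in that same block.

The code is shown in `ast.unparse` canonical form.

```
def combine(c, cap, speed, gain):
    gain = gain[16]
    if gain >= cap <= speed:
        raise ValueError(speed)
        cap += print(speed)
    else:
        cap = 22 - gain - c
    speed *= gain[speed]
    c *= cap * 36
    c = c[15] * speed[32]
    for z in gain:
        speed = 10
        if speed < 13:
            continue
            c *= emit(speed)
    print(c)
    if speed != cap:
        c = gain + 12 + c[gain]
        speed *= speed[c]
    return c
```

Transformed code:
def combine(c, cap, speed, gain):
    gain = gain[16]
    if gain >= cap <= speed:
        raise ValueError(speed)
    else:
        cap = 22 - gain - c
    speed *= gain[speed]
    c *= cap * 36
    c = c[15] * speed[32]
    for z in gain:
        speed = 10
        if speed < 13:
            continue
    print(c)
    if speed != cap:
        c = gain + 12 + c[gain]
        speed *= speed[c]
    return c

16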